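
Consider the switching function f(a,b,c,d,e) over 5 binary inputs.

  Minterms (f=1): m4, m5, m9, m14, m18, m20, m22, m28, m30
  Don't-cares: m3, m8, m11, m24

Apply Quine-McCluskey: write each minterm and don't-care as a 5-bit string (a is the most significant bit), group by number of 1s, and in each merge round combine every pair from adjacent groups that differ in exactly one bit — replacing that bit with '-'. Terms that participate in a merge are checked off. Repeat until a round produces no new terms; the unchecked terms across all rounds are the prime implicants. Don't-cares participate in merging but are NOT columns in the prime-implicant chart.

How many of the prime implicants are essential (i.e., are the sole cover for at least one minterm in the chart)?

[col 0] 00011*, 00100*, 00101*, 01000*, 01001*, 01011*, 01110*, 10010*, 10100*, 10110*, 11000*, 11100*, 11110*
[col 1] -0100, -1000, -1110, 0-011, 0010-, 010-1, 0100-, 1-100*, 1-110*, 10-10, 101-0*, 11-00, 111-0*
[col 2] 1-1-0
Prime implicants: -0100, -1000, -1110, 0-011, 0010-, 010-1, 0100-, 1-1-0, 10-10, 11-00
PI chart (minterm → PIs covering it):
  4 | -0100,0010-
  5 | 0010-  (sole → essential)
  9 | 010-1,0100-
  14 | -1110  (sole → essential)
  18 | 10-10  (sole → essential)
  20 | -0100,1-1-0
  22 | 1-1-0,10-10
  28 | 1-1-0,11-00
  30 | -1110,1-1-0
Essential prime implicants: -1110, 0010-, 10-10

3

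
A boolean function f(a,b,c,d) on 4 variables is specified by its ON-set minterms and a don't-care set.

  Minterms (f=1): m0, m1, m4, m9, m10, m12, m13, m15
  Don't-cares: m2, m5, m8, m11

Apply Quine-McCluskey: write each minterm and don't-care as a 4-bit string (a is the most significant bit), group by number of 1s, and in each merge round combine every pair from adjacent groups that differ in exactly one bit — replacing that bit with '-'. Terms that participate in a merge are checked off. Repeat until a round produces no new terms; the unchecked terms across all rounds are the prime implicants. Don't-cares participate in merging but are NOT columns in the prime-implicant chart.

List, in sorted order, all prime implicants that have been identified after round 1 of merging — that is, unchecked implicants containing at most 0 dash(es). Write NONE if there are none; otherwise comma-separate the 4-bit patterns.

size-2^0 implicants → 0000(✓)  0001(✓)  0010(✓)  0100(✓)  0101(✓)  1000(✓)  1001(✓)  1010(✓)  1011(✓)  1100(✓)  1101(✓)  1111(✓)
size-2^1 implicants → -000(✓)  -001(✓)  -010(✓)  -100(✓)  -101(✓)  0-00(✓)  0-01(✓)  00-0(✓)  000-(✓)  010-(✓)  1-00(✓)  1-01(✓)  1-11(✓)  10-0(✓)  10-1(✓)  100-(✓)  101-(✓)  11-1(✓)  110-(✓)
size-2^2 implicants → --00(✓)  --01(✓)  -0-0  -00-(✓)  -10-(✓)  0-0-(✓)  1--1  1-0-(✓)  10--
size-2^3 implicants → --0-
Unchecked terms (primes): --0-, -0-0, 1--1, 10--

NONE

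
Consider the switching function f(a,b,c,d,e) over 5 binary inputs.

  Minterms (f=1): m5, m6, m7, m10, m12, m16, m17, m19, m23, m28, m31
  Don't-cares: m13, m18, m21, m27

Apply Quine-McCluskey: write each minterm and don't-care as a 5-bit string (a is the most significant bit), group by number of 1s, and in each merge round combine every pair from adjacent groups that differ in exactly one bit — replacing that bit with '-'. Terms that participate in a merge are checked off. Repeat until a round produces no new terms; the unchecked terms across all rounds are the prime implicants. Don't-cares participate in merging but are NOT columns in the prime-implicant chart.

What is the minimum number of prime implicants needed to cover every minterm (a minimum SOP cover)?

6

Round 0: 00101✓ 00110✓ 00111✓ 01010 01100✓ 01101✓ 10000✓ 10001✓ 10010✓ 10011✓ 10101✓ 10111✓ 11011✓ 11100✓ 11111✓
Round 1: -0101✓ -0111✓ -1100 0-101 001-1✓ 0011- 0110- 1-011✓ 1-111✓ 10-01✓ 10-11✓ 100-0✓ 100-1✓ 1000-✓ 1001-✓ 101-1✓ 11-11✓
Round 2: -01-1 1--11 10--1 100--
PIs = {-01-1, -1100, 0-101, 0011-, 01010, 0110-, 1--11, 10--1, 100--}
Coverage chart:
  m5: -01-1,0-101
  m6: 0011- ←essential
  m7: -01-1,0011-
  m10: 01010 ←essential
  m12: -1100,0110-
  m16: 100-- ←essential
  m17: 10--1,100--
  m19: 1--11,10--1,100--
  m23: -01-1,1--11,10--1
  m28: -1100 ←essential
  m31: 1--11 ←essential
Essential: -1100, 0011-, 01010, 1--11, 100--
Petrick residual → -01-1
Min cover (6 terms): b'ce + bcd'e' + a'b'cd + a'bc'de' + ade + ab'c'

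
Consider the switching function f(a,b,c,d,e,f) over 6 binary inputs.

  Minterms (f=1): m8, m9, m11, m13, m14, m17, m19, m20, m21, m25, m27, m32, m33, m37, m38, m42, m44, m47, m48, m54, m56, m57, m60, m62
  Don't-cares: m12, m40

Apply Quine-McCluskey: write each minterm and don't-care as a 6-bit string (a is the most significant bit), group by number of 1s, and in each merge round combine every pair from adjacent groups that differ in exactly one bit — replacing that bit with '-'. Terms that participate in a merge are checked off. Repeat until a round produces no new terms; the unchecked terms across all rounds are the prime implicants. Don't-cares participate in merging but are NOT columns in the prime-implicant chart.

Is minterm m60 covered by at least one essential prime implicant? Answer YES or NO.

NO

size-2^0 implicants → 001000(✓)  001001(✓)  001011(✓)  001100(✓)  001101(✓)  001110(✓)  010001(✓)  010011(✓)  010100(✓)  010101(✓)  011001(✓)  011011(✓)  100000(✓)  100001(✓)  100101(✓)  100110(✓)  101000(✓)  101010(✓)  101100(✓)  101111  110000(✓)  110110(✓)  111000(✓)  111001(✓)  111100(✓)  111110(✓)
size-2^1 implicants → -01000(✓)  -01100(✓)  -11001  0-1001(✓)  0-1011(✓)  001-00(✓)  001-01(✓)  0010-1(✓)  00100-(✓)  0011-0  00110-(✓)  01-001(✓)  01-011(✓)  010-01  0100-1(✓)  01010-  0110-1(✓)  1-0000(✓)  1-0110  1-1000(✓)  1-1100(✓)  10-000(✓)  100-01  10000-  101-00(✓)  1010-0  11-000(✓)  11-110  111-00(✓)  11100-  1111-0
size-2^2 implicants → -01-00  0-10-1  001-0-  01-0-1  1--000  1-1-00
Unchecked terms (primes): -01-00, -11001, 0-10-1, 001-0-, 0011-0, 01-0-1, 010-01, 01010-, 1--000, 1-0110, 1-1-00, 100-01, 10000-, 1010-0, 101111, 11-110, 11100-, 1111-0
Minterm coverage:
  m8 ⊆ -01-00,001-0-
  m9 ⊆ 0-10-1,001-0-
  m11 ⊆ 0-10-1 [E]
  m13 ⊆ 001-0- [E]
  m14 ⊆ 0011-0 [E]
  m17 ⊆ 01-0-1,010-01
  m19 ⊆ 01-0-1 [E]
  m20 ⊆ 01010- [E]
  m21 ⊆ 010-01,01010-
  m25 ⊆ -11001,0-10-1,01-0-1
  m27 ⊆ 0-10-1,01-0-1
  m32 ⊆ 1--000,10000-
  m33 ⊆ 100-01,10000-
  m37 ⊆ 100-01 [E]
  m38 ⊆ 1-0110 [E]
  m42 ⊆ 1010-0 [E]
  m44 ⊆ -01-00,1-1-00
  m47 ⊆ 101111 [E]
  m48 ⊆ 1--000 [E]
  m54 ⊆ 1-0110,11-110
  m56 ⊆ 1--000,1-1-00,11100-
  m57 ⊆ -11001,11100-
  m60 ⊆ 1-1-00,1111-0
  m62 ⊆ 11-110,1111-0
E = {0-10-1, 001-0-, 0011-0, 01-0-1, 01010-, 1--000, 1-0110, 100-01, 1010-0, 101111}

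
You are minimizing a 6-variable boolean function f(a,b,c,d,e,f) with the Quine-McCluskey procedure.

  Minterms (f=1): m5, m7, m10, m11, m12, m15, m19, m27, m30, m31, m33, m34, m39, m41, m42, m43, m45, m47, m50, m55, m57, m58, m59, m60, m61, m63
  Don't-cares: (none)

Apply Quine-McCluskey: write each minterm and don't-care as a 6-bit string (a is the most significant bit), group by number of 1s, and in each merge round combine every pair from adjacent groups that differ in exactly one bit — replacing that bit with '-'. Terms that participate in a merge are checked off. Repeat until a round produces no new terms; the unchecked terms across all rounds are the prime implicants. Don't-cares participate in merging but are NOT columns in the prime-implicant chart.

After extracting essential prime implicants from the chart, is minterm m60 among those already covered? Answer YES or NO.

YES

size-2^0 implicants → 000101(✓)  000111(✓)  001010(✓)  001011(✓)  001100  001111(✓)  010011(✓)  011011(✓)  011110(✓)  011111(✓)  100001(✓)  100010(✓)  100111(✓)  101001(✓)  101010(✓)  101011(✓)  101101(✓)  101111(✓)  110010(✓)  110111(✓)  111001(✓)  111010(✓)  111011(✓)  111100(✓)  111101(✓)  111111(✓)
size-2^1 implicants → -00111(✓)  -01010(✓)  -01011(✓)  -01111(✓)  -11011(✓)  -11111(✓)  0-1011(✓)  0-1111(✓)  00-111(✓)  0001-1  001-11(✓)  00101-(✓)  01-011  011-11(✓)  01111-  1-0010(✓)  1-0111(✓)  1-1001(✓)  1-1010(✓)  1-1011(✓)  1-1101(✓)  1-1111(✓)  10-001  10-010(✓)  10-111(✓)  101-01(✓)  101-11(✓)  1010-1(✓)  10101-(✓)  1011-1(✓)  11-010(✓)  11-111(✓)  111-01(✓)  111-11(✓)  1110-1(✓)  11101-(✓)  1111-1(✓)  11110-
size-2^2 implicants → --1011(✓)  --1111(✓)  -0-111  -01-11(✓)  -0101-  -11-11(✓)  0-1-11(✓)  1--010  1--111  1-1-01(✓)  1-1-11(✓)  1-10-1(✓)  1-101-  1-11-1(✓)  101--1(✓)  111--1(✓)
size-2^3 implicants → --1-11  1-1--1
Unchecked terms (primes): --1-11, -0-111, -0101-, 0001-1, 001100, 01-011, 01111-, 1--010, 1--111, 1-1--1, 1-101-, 10-001, 11110-
Minterm coverage:
  m5 ⊆ 0001-1 [E]
  m7 ⊆ -0-111,0001-1
  m10 ⊆ -0101- [E]
  m11 ⊆ --1-11,-0101-
  m12 ⊆ 001100 [E]
  m15 ⊆ --1-11,-0-111
  m19 ⊆ 01-011 [E]
  m27 ⊆ --1-11,01-011
  m30 ⊆ 01111- [E]
  m31 ⊆ --1-11,01111-
  m33 ⊆ 10-001 [E]
  m34 ⊆ 1--010 [E]
  m39 ⊆ -0-111,1--111
  m41 ⊆ 1-1--1,10-001
  m42 ⊆ -0101-,1--010,1-101-
  m43 ⊆ --1-11,-0101-,1-1--1,1-101-
  m45 ⊆ 1-1--1 [E]
  m47 ⊆ --1-11,-0-111,1--111,1-1--1
  m50 ⊆ 1--010 [E]
  m55 ⊆ 1--111 [E]
  m57 ⊆ 1-1--1 [E]
  m58 ⊆ 1--010,1-101-
  m59 ⊆ --1-11,1-1--1,1-101-
  m60 ⊆ 11110- [E]
  m61 ⊆ 1-1--1,11110-
  m63 ⊆ --1-11,1--111,1-1--1
E = {-0101-, 0001-1, 001100, 01-011, 01111-, 1--010, 1--111, 1-1--1, 10-001, 11110-}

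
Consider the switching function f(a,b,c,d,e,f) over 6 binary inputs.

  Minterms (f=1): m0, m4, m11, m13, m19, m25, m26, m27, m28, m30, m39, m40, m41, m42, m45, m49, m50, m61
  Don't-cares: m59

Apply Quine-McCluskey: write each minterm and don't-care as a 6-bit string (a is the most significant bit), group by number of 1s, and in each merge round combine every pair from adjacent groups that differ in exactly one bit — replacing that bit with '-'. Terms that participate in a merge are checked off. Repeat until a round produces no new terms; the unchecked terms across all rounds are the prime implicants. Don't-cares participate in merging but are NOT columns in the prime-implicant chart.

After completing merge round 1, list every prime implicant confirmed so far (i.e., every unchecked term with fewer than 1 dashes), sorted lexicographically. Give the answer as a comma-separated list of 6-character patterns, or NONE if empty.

100111, 110001, 110010

size-2^0 implicants → 000000(✓)  000100(✓)  001011(✓)  001101(✓)  010011(✓)  011001(✓)  011010(✓)  011011(✓)  011100(✓)  011110(✓)  100111  101000(✓)  101001(✓)  101010(✓)  101101(✓)  110001  110010  111011(✓)  111101(✓)
size-2^1 implicants → -01101  -11011  0-1011  000-00  01-011  011-10  0110-1  01101-  0111-0  1-1101  101-01  1010-0  10100-
Unchecked terms (primes): -01101, -11011, 0-1011, 000-00, 01-011, 011-10, 0110-1, 01101-, 0111-0, 1-1101, 100111, 101-01, 1010-0, 10100-, 110001, 110010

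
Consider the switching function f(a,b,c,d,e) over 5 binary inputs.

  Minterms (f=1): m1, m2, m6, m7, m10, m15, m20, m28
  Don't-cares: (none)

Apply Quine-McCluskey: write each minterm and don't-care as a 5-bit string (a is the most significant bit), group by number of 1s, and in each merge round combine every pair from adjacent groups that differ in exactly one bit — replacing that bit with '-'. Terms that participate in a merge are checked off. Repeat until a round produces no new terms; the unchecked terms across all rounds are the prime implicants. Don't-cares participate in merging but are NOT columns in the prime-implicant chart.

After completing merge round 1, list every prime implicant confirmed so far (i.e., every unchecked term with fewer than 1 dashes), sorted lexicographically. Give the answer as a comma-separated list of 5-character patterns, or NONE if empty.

size-2^0 implicants → 00001  00010(✓)  00110(✓)  00111(✓)  01010(✓)  01111(✓)  10100(✓)  11100(✓)
size-2^1 implicants → 0-010  0-111  00-10  0011-  1-100
Unchecked terms (primes): 0-010, 0-111, 00-10, 00001, 0011-, 1-100

00001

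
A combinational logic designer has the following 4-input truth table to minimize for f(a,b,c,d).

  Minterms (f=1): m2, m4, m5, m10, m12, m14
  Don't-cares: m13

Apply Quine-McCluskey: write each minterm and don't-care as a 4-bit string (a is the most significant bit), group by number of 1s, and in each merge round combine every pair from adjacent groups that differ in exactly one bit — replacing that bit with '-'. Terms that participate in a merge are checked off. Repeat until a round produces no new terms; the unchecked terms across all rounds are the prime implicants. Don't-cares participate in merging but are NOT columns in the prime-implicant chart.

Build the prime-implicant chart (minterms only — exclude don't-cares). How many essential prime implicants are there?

2

size-2^0 implicants → 0010(✓)  0100(✓)  0101(✓)  1010(✓)  1100(✓)  1101(✓)  1110(✓)
size-2^1 implicants → -010  -100(✓)  -101(✓)  010-(✓)  1-10  11-0  110-(✓)
size-2^2 implicants → -10-
Unchecked terms (primes): -010, -10-, 1-10, 11-0
Minterm coverage:
  m2 ⊆ -010 [E]
  m4 ⊆ -10- [E]
  m5 ⊆ -10- [E]
  m10 ⊆ -010,1-10
  m12 ⊆ -10-,11-0
  m14 ⊆ 1-10,11-0
E = {-010, -10-}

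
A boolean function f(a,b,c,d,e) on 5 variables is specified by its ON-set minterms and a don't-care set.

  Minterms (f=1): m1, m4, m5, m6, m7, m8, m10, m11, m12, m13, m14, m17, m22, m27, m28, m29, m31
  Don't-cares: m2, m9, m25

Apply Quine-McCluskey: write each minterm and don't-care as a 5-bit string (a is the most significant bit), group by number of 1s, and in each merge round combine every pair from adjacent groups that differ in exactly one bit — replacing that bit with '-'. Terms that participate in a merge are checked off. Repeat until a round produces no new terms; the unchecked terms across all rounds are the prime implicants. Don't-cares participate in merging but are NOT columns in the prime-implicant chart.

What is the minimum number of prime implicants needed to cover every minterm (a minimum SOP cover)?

Round 0: 00001✓ 00010✓ 00100✓ 00101✓ 00110✓ 00111✓ 01000✓ 01001✓ 01010✓ 01011✓ 01100✓ 01101✓ 01110✓ 10001✓ 10110✓ 11001✓ 11011✓ 11100✓ 11101✓ 11111✓
Round 1: -0001✓ -0110 -1001✓ -1011✓ -1100✓ -1101✓ 0-001✓ 0-010✓ 0-100✓ 0-101✓ 0-110✓ 00-01✓ 00-10✓ 001-0✓ 001-1✓ 0010-✓ 0011-✓ 01-00✓ 01-01✓ 01-10✓ 010-0✓ 010-1✓ 0100-✓ 0101-✓ 011-0✓ 0110-✓ 1-001✓ 11-01✓ 11-11✓ 110-1✓ 111-1✓ 1110-✓
Round 2: --001 -1-01 -10-1 -110- 0--01 0--10 0-1-0 0-10- 001-- 01--0 01-0- 010-- 11--1
PIs = {--001, -0110, -1-01, -10-1, -110-, 0--01, 0--10, 0-1-0, 0-10-, 001--, 01--0, 01-0-, 010--, 11--1}
Coverage chart:
  m1: --001,0--01
  m4: 0-1-0,0-10-,001--
  m5: 0--01,0-10-,001--
  m6: -0110,0--10,0-1-0,001--
  m7: 001-- ←essential
  m8: 01--0,01-0-,010--
  m10: 0--10,01--0,010--
  m11: -10-1,010--
  m12: -110-,0-1-0,0-10-,01--0,01-0-
  m13: -1-01,-110-,0--01,0-10-,01-0-
  m14: 0--10,0-1-0,01--0
  m17: --001 ←essential
  m22: -0110 ←essential
  m27: -10-1,11--1
  m28: -110- ←essential
  m29: -1-01,-110-,11--1
  m31: 11--1 ←essential
Essential: --001, -0110, -110-, 001--, 11--1
Petrick residual → -10-1, 01--0
Min cover (7 terms): c'd'e + b'cde' + bc'e + bcd' + a'b'c + a'be' + abe

7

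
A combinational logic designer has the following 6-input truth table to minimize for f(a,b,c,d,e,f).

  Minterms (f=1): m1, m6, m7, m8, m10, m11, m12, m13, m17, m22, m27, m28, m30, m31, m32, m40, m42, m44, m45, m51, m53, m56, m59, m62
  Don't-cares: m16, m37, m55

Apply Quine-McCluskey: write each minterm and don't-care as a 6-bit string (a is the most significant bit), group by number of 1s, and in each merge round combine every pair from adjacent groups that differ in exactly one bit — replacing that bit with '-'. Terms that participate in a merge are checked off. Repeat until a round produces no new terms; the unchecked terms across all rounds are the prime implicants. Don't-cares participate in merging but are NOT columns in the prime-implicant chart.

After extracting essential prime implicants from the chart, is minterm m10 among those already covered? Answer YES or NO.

Round 0: 000001✓ 000110✓ 000111✓ 001000✓ 001010✓ 001011✓ 001100✓ 001101✓ 010000✓ 010001✓ 010110✓ 011011✓ 011100✓ 011110✓ 011111✓ 100000✓ 100101✓ 101000✓ 101010✓ 101100✓ 101101✓ 110011✓ 110101✓ 110111✓ 111000✓ 111011✓ 111110✓
Round 1: -01000✓ -01010✓ -01100✓ -01101✓ -11011 -11110 0-0001 0-0110 0-1011 0-1100 00011- 001-00✓ 0010-0✓ 00101- 00110-✓ 01-110 01000- 011-11 0111-0 01111- 1-0101 1-1000 10-000 10-101 101-00✓ 1010-0✓ 10110-✓ 11-011 110-11 1101-1
Round 2: -01-00 -010-0 -0110-
PIs = {-01-00, -010-0, -0110-, -11011, -11110, 0-0001, 0-0110, 0-1011, 0-1100, 00011-, 00101-, 01-110, 01000-, 011-11, 0111-0, 01111-, 1-0101, 1-1000, 10-000, 10-101, 11-011, 110-11, 1101-1}
Coverage chart:
  m1: 0-0001 ←essential
  m6: 0-0110,00011-
  m7: 00011- ←essential
  m8: -01-00,-010-0
  m10: -010-0,00101-
  m11: 0-1011,00101-
  m12: -01-00,-0110-,0-1100
  m13: -0110- ←essential
  m17: 0-0001,01000-
  m22: 0-0110,01-110
  m27: -11011,0-1011,011-11
  m28: 0-1100,0111-0
  m30: -11110,01-110,0111-0,01111-
  m31: 011-11,01111-
  m32: 10-000 ←essential
  m40: -01-00,-010-0,1-1000,10-000
  m42: -010-0 ←essential
  m44: -01-00,-0110-
  m45: -0110-,10-101
  m51: 11-011,110-11
  m53: 1-0101,1101-1
  m56: 1-1000 ←essential
  m59: -11011,11-011
  m62: -11110 ←essential
Essential: -010-0, -0110-, -11110, 0-0001, 00011-, 1-1000, 10-000

YES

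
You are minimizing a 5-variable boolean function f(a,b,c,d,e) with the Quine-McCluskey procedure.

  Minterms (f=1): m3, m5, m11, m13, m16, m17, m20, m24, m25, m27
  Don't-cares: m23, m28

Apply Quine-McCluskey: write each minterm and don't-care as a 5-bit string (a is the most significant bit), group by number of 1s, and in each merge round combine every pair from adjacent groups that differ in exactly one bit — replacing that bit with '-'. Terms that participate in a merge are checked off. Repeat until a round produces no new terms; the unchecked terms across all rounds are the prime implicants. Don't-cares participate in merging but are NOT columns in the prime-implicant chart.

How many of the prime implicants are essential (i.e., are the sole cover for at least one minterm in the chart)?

[col 0] 00011*, 00101*, 01011*, 01101*, 10000*, 10001*, 10100*, 10111, 11000*, 11001*, 11011*, 11100*
[col 1] -1011, 0-011, 0-101, 1-000*, 1-001*, 1-100*, 10-00*, 1000-*, 11-00*, 110-1, 1100-*
[col 2] 1--00, 1-00-
Prime implicants: -1011, 0-011, 0-101, 1--00, 1-00-, 10111, 110-1
PI chart (minterm → PIs covering it):
  3 | 0-011  (sole → essential)
  5 | 0-101  (sole → essential)
  11 | -1011,0-011
  13 | 0-101  (sole → essential)
  16 | 1--00,1-00-
  17 | 1-00-  (sole → essential)
  20 | 1--00  (sole → essential)
  24 | 1--00,1-00-
  25 | 1-00-,110-1
  27 | -1011,110-1
Essential prime implicants: 0-011, 0-101, 1--00, 1-00-

4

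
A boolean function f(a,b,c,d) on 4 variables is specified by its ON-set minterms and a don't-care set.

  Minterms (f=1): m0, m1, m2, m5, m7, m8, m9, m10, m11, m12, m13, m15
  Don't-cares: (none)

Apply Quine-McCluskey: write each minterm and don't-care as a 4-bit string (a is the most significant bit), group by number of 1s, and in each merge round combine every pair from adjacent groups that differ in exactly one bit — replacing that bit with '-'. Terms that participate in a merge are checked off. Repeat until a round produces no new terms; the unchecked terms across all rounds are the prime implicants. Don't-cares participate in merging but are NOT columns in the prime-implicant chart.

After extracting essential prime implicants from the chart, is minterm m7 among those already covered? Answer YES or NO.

YES

[col 0] 0000*, 0001*, 0010*, 0101*, 0111*, 1000*, 1001*, 1010*, 1011*, 1100*, 1101*, 1111*
[col 1] -000*, -001*, -010*, -101*, -111*, 0-01*, 00-0*, 000-*, 01-1*, 1-00*, 1-01*, 1-11*, 10-0*, 10-1*, 100-*, 101-*, 11-1*, 110-*
[col 2] --01, -0-0, -00-, -1-1, 1--1, 1-0-, 10--
Prime implicants: --01, -0-0, -00-, -1-1, 1--1, 1-0-, 10--
PI chart (minterm → PIs covering it):
  0 | -0-0,-00-
  1 | --01,-00-
  2 | -0-0  (sole → essential)
  5 | --01,-1-1
  7 | -1-1  (sole → essential)
  8 | -0-0,-00-,1-0-,10--
  9 | --01,-00-,1--1,1-0-,10--
  10 | -0-0,10--
  11 | 1--1,10--
  12 | 1-0-  (sole → essential)
  13 | --01,-1-1,1--1,1-0-
  15 | -1-1,1--1
Essential prime implicants: -0-0, -1-1, 1-0-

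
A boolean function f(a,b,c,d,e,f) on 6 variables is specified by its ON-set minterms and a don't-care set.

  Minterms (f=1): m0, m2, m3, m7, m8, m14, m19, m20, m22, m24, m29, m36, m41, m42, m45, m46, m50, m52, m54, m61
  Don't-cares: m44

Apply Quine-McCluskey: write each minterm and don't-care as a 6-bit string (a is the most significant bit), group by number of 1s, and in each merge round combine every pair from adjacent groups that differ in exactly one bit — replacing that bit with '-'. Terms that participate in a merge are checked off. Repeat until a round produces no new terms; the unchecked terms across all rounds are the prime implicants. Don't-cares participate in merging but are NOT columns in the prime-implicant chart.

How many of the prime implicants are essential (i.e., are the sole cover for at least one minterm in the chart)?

9

size-2^0 implicants → 000000(✓)  000010(✓)  000011(✓)  000111(✓)  001000(✓)  001110(✓)  010011(✓)  010100(✓)  010110(✓)  011000(✓)  011101(✓)  100100(✓)  101001(✓)  101010(✓)  101100(✓)  101101(✓)  101110(✓)  110010(✓)  110100(✓)  110110(✓)  111101(✓)
size-2^1 implicants → -01110  -10100(✓)  -10110(✓)  -11101  0-0011  0-1000  00-000  000-11  0000-0  00001-  0101-0(✓)  1-0100  1-1101  10-100  101-01  101-10  1011-0  10110-  110-10  1101-0(✓)
size-2^2 implicants → -101-0
Unchecked terms (primes): -01110, -101-0, -11101, 0-0011, 0-1000, 00-000, 000-11, 0000-0, 00001-, 1-0100, 1-1101, 10-100, 101-01, 101-10, 1011-0, 10110-, 110-10
Minterm coverage:
  m0 ⊆ 00-000,0000-0
  m2 ⊆ 0000-0,00001-
  m3 ⊆ 0-0011,000-11,00001-
  m7 ⊆ 000-11 [E]
  m8 ⊆ 0-1000,00-000
  m14 ⊆ -01110 [E]
  m19 ⊆ 0-0011 [E]
  m20 ⊆ -101-0 [E]
  m22 ⊆ -101-0 [E]
  m24 ⊆ 0-1000 [E]
  m29 ⊆ -11101 [E]
  m36 ⊆ 1-0100,10-100
  m41 ⊆ 101-01 [E]
  m42 ⊆ 101-10 [E]
  m45 ⊆ 1-1101,101-01,10110-
  m46 ⊆ -01110,101-10,1011-0
  m50 ⊆ 110-10 [E]
  m52 ⊆ -101-0,1-0100
  m54 ⊆ -101-0,110-10
  m61 ⊆ -11101,1-1101
E = {-01110, -101-0, -11101, 0-0011, 0-1000, 000-11, 101-01, 101-10, 110-10}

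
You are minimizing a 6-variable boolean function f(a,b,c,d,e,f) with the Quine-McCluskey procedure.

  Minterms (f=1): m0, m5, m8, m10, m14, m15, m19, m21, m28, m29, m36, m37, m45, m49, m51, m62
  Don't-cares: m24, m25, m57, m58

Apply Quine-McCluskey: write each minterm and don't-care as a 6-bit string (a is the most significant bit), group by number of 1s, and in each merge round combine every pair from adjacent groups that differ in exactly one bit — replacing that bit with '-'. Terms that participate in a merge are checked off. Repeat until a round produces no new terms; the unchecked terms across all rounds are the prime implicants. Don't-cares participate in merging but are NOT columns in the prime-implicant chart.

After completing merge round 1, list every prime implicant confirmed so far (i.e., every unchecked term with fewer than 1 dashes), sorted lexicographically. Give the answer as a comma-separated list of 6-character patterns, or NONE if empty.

NONE

size-2^0 implicants → 000000(✓)  000101(✓)  001000(✓)  001010(✓)  001110(✓)  001111(✓)  010011(✓)  010101(✓)  011000(✓)  011001(✓)  011100(✓)  011101(✓)  100100(✓)  100101(✓)  101101(✓)  110001(✓)  110011(✓)  111001(✓)  111010(✓)  111110(✓)
size-2^1 implicants → -00101  -10011  -11001  0-0101  0-1000  00-000  001-10  0010-0  00111-  01-101  011-00(✓)  011-01(✓)  01100-(✓)  01110-(✓)  10-101  10010-  11-001  1100-1  111-10
size-2^2 implicants → 011-0-
Unchecked terms (primes): -00101, -10011, -11001, 0-0101, 0-1000, 00-000, 001-10, 0010-0, 00111-, 01-101, 011-0-, 10-101, 10010-, 11-001, 1100-1, 111-10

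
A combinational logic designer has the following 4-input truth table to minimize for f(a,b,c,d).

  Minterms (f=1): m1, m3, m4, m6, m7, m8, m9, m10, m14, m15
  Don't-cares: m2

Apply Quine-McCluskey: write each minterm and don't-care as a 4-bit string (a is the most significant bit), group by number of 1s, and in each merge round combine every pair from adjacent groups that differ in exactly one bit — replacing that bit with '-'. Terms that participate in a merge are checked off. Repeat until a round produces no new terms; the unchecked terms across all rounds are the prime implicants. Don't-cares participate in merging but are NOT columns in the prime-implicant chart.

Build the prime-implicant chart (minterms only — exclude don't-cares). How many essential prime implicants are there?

Round 0: 0001✓ 0010✓ 0011✓ 0100✓ 0110✓ 0111✓ 1000✓ 1001✓ 1010✓ 1110✓ 1111✓
Round 1: -001 -010✓ -110✓ -111✓ 0-10✓ 0-11✓ 00-1 001-✓ 01-0 011-✓ 1-10✓ 10-0 100- 111-✓
Round 2: --10 -11- 0-1-
PIs = {--10, -001, -11-, 0-1-, 00-1, 01-0, 10-0, 100-}
Coverage chart:
  m1: -001,00-1
  m3: 0-1-,00-1
  m4: 01-0 ←essential
  m6: --10,-11-,0-1-,01-0
  m7: -11-,0-1-
  m8: 10-0,100-
  m9: -001,100-
  m10: --10,10-0
  m14: --10,-11-
  m15: -11- ←essential
Essential: -11-, 01-0

2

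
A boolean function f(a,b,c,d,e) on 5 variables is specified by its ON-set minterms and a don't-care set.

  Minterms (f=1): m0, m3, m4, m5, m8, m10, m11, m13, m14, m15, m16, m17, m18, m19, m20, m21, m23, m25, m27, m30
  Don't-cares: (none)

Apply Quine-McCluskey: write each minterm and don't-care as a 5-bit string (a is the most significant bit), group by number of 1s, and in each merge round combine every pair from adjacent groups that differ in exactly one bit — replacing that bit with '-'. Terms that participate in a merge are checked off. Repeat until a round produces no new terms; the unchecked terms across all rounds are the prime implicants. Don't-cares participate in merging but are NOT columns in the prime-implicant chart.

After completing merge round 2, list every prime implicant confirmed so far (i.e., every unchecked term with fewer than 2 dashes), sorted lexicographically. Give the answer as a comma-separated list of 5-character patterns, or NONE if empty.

size-2^0 implicants → 00000(✓)  00011(✓)  00100(✓)  00101(✓)  01000(✓)  01010(✓)  01011(✓)  01101(✓)  01110(✓)  01111(✓)  10000(✓)  10001(✓)  10010(✓)  10011(✓)  10100(✓)  10101(✓)  10111(✓)  11001(✓)  11011(✓)  11110(✓)
size-2^1 implicants → -0000(✓)  -0011(✓)  -0100(✓)  -0101(✓)  -1011(✓)  -1110  0-000  0-011(✓)  0-101  00-00(✓)  0010-(✓)  01-10(✓)  01-11(✓)  010-0  0101-(✓)  011-1  0111-(✓)  1-001(✓)  1-011(✓)  10-00(✓)  10-01(✓)  10-11(✓)  100-0(✓)  100-1(✓)  1000-(✓)  1001-(✓)  101-1(✓)  1010-(✓)  110-1(✓)
size-2^2 implicants → --011  -0-00  -010-  01-1-  1-0-1  10--1  10-0-  100--
Unchecked terms (primes): --011, -0-00, -010-, -1110, 0-000, 0-101, 01-1-, 010-0, 011-1, 1-0-1, 10--1, 10-0-, 100--

-1110, 0-000, 0-101, 010-0, 011-1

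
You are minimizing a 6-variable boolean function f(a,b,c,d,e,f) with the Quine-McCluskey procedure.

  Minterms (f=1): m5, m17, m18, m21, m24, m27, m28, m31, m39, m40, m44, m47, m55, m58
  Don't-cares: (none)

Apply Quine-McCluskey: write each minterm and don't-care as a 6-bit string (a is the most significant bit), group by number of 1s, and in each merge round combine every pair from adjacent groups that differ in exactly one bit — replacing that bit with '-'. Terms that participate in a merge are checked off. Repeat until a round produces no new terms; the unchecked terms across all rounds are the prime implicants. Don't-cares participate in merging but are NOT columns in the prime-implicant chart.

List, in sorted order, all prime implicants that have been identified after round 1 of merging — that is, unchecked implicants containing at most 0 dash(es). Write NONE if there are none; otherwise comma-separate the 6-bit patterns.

010010, 111010

[col 0] 000101*, 010001*, 010010, 010101*, 011000*, 011011*, 011100*, 011111*, 100111*, 101000*, 101100*, 101111*, 110111*, 111010
[col 1] 0-0101, 010-01, 011-00, 011-11, 1-0111, 10-111, 101-00
Prime implicants: 0-0101, 010-01, 010010, 011-00, 011-11, 1-0111, 10-111, 101-00, 111010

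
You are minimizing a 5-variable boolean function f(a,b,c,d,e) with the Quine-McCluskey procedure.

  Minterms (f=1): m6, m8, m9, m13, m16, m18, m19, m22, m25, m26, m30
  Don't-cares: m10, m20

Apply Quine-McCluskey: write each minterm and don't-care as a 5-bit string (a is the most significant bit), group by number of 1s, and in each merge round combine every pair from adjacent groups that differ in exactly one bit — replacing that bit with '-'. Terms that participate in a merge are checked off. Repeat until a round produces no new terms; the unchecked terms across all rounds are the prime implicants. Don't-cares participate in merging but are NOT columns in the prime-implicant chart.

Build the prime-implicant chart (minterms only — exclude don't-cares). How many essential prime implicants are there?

6

[col 0] 00110*, 01000*, 01001*, 01010*, 01101*, 10000*, 10010*, 10011*, 10100*, 10110*, 11001*, 11010*, 11110*
[col 1] -0110, -1001, -1010, 01-01, 010-0, 0100-, 1-010*, 1-110*, 10-00*, 10-10*, 100-0*, 1001-, 101-0*, 11-10*
[col 2] 1--10, 10--0
Prime implicants: -0110, -1001, -1010, 01-01, 010-0, 0100-, 1--10, 10--0, 1001-
PI chart (minterm → PIs covering it):
  6 | -0110  (sole → essential)
  8 | 010-0,0100-
  9 | -1001,01-01,0100-
  13 | 01-01  (sole → essential)
  16 | 10--0  (sole → essential)
  18 | 1--10,10--0,1001-
  19 | 1001-  (sole → essential)
  22 | -0110,1--10,10--0
  25 | -1001  (sole → essential)
  26 | -1010,1--10
  30 | 1--10  (sole → essential)
Essential prime implicants: -0110, -1001, 01-01, 1--10, 10--0, 1001-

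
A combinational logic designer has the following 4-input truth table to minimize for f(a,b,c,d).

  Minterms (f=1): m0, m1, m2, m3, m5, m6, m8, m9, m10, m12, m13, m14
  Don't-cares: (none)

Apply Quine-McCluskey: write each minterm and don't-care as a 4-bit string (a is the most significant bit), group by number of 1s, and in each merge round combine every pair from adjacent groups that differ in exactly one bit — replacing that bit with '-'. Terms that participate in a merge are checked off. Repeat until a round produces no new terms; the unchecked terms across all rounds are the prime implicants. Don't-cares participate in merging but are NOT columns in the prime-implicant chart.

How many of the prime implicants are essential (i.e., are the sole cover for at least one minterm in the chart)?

size-2^0 implicants → 0000(✓)  0001(✓)  0010(✓)  0011(✓)  0101(✓)  0110(✓)  1000(✓)  1001(✓)  1010(✓)  1100(✓)  1101(✓)  1110(✓)
size-2^1 implicants → -000(✓)  -001(✓)  -010(✓)  -101(✓)  -110(✓)  0-01(✓)  0-10(✓)  00-0(✓)  00-1(✓)  000-(✓)  001-(✓)  1-00(✓)  1-01(✓)  1-10(✓)  10-0(✓)  100-(✓)  11-0(✓)  110-(✓)
size-2^2 implicants → --01  --10  -0-0  -00-  00--  1--0  1-0-
Unchecked terms (primes): --01, --10, -0-0, -00-, 00--, 1--0, 1-0-
Minterm coverage:
  m0 ⊆ -0-0,-00-,00--
  m1 ⊆ --01,-00-,00--
  m2 ⊆ --10,-0-0,00--
  m3 ⊆ 00-- [E]
  m5 ⊆ --01 [E]
  m6 ⊆ --10 [E]
  m8 ⊆ -0-0,-00-,1--0,1-0-
  m9 ⊆ --01,-00-,1-0-
  m10 ⊆ --10,-0-0,1--0
  m12 ⊆ 1--0,1-0-
  m13 ⊆ --01,1-0-
  m14 ⊆ --10,1--0
E = {--01, --10, 00--}

3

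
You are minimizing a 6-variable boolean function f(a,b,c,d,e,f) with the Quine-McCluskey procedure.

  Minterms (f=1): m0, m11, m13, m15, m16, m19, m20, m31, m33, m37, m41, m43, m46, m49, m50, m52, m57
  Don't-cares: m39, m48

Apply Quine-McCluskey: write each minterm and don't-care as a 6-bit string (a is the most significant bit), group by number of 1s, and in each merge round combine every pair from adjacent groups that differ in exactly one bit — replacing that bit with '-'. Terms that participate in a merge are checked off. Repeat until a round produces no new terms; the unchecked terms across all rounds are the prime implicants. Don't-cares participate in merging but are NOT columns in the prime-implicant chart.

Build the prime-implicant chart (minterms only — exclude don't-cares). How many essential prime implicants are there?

8

[col 0] 000000*, 001011*, 001101*, 001111*, 010000*, 010011, 010100*, 011111*, 100001*, 100101*, 100111*, 101001*, 101011*, 101110, 110000*, 110001*, 110010*, 110100*, 111001*
[col 1] -01011, -10000*, -10100*, 0-0000, 0-1111, 001-11, 0011-1, 010-00*, 1-0001*, 1-1001*, 10-001*, 100-01, 1001-1, 1010-1, 11-001*, 110-00*, 1100-0, 11000-
[col 2] -10-00, 1--001
Prime implicants: -01011, -10-00, 0-0000, 0-1111, 001-11, 0011-1, 010011, 1--001, 100-01, 1001-1, 1010-1, 101110, 1100-0, 11000-
PI chart (minterm → PIs covering it):
  0 | 0-0000  (sole → essential)
  11 | -01011,001-11
  13 | 0011-1  (sole → essential)
  15 | 0-1111,001-11,0011-1
  16 | -10-00,0-0000
  19 | 010011  (sole → essential)
  20 | -10-00  (sole → essential)
  31 | 0-1111  (sole → essential)
  33 | 1--001,100-01
  37 | 100-01,1001-1
  41 | 1--001,1010-1
  43 | -01011,1010-1
  46 | 101110  (sole → essential)
  49 | 1--001,11000-
  50 | 1100-0  (sole → essential)
  52 | -10-00  (sole → essential)
  57 | 1--001  (sole → essential)
Essential prime implicants: -10-00, 0-0000, 0-1111, 0011-1, 010011, 1--001, 101110, 1100-0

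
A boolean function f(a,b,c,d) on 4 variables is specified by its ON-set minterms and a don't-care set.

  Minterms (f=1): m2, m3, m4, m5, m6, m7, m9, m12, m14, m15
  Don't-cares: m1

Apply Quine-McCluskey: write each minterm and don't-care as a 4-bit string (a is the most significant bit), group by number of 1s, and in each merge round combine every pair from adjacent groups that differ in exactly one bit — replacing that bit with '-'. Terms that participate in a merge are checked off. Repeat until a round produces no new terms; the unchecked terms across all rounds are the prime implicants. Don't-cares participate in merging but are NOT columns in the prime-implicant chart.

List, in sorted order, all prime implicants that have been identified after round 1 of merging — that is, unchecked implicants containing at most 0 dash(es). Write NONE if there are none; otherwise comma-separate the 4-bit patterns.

NONE

[col 0] 0001*, 0010*, 0011*, 0100*, 0101*, 0110*, 0111*, 1001*, 1100*, 1110*, 1111*
[col 1] -001, -100*, -110*, -111*, 0-01*, 0-10*, 0-11*, 00-1*, 001-*, 01-0*, 01-1*, 010-*, 011-*, 11-0*, 111-*
[col 2] -1-0, -11-, 0--1, 0-1-, 01--
Prime implicants: -001, -1-0, -11-, 0--1, 0-1-, 01--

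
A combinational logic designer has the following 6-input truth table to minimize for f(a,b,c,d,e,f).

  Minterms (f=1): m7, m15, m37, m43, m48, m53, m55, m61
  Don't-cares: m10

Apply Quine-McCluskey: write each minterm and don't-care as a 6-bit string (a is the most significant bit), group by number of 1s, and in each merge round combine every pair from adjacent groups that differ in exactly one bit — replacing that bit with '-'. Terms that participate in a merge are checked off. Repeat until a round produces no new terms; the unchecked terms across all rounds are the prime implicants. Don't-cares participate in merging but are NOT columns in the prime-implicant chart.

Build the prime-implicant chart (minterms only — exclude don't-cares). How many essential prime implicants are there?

6

Round 0: 000111✓ 001010 001111✓ 100101✓ 101011 110000 110101✓ 110111✓ 111101✓
Round 1: 00-111 1-0101 11-101 1101-1
PIs = {00-111, 001010, 1-0101, 101011, 11-101, 110000, 1101-1}
Coverage chart:
  m7: 00-111 ←essential
  m15: 00-111 ←essential
  m37: 1-0101 ←essential
  m43: 101011 ←essential
  m48: 110000 ←essential
  m53: 1-0101,11-101,1101-1
  m55: 1101-1 ←essential
  m61: 11-101 ←essential
Essential: 00-111, 1-0101, 101011, 11-101, 110000, 1101-1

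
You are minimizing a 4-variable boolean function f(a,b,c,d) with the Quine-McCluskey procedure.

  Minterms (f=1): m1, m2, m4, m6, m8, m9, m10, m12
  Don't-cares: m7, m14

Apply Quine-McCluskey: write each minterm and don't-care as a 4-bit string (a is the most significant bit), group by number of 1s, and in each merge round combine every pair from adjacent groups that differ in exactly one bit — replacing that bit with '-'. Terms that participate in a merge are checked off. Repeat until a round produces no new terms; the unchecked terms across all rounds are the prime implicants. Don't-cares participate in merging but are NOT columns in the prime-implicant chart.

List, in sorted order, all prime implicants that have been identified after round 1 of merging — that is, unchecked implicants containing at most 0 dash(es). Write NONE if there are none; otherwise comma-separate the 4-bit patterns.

size-2^0 implicants → 0001(✓)  0010(✓)  0100(✓)  0110(✓)  0111(✓)  1000(✓)  1001(✓)  1010(✓)  1100(✓)  1110(✓)
size-2^1 implicants → -001  -010(✓)  -100(✓)  -110(✓)  0-10(✓)  01-0(✓)  011-  1-00(✓)  1-10(✓)  10-0(✓)  100-  11-0(✓)
size-2^2 implicants → --10  -1-0  1--0
Unchecked terms (primes): --10, -001, -1-0, 011-, 1--0, 100-

NONE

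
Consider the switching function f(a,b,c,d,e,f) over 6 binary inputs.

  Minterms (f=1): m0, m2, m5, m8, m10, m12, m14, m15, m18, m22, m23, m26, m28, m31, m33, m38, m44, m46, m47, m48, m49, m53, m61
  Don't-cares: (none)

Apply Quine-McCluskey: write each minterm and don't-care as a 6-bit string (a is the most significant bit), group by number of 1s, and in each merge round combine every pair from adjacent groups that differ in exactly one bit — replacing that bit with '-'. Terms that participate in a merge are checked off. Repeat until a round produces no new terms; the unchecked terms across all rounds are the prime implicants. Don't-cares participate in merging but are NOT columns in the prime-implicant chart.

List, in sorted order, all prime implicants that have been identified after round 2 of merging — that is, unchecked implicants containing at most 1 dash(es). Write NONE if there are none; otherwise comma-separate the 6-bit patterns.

Round 0: 000000✓ 000010✓ 000101 001000✓ 001010✓ 001100✓ 001110✓ 001111✓ 010010✓ 010110✓ 010111✓ 011010✓ 011100✓ 011111✓ 100001✓ 100110✓ 101100✓ 101110✓ 101111✓ 110000✓ 110001✓ 110101✓ 111101✓
Round 1: -01100✓ -01110✓ -01111✓ 0-0010✓ 0-1010✓ 0-1100 0-1111 00-000✓ 00-010✓ 0000-0✓ 001-00✓ 001-10✓ 0010-0✓ 0011-0✓ 00111-✓ 01-010✓ 01-111 010-10 01011- 1-0001 10-110 1011-0✓ 10111-✓ 11-101 110-01 11000-
Round 2: -011-0 -0111- 0--010 00-0-0 001--0
PIs = {-011-0, -0111-, 0--010, 0-1100, 0-1111, 00-0-0, 000101, 001--0, 01-111, 010-10, 01011-, 1-0001, 10-110, 11-101, 110-01, 11000-}

0-1100, 0-1111, 000101, 01-111, 010-10, 01011-, 1-0001, 10-110, 11-101, 110-01, 11000-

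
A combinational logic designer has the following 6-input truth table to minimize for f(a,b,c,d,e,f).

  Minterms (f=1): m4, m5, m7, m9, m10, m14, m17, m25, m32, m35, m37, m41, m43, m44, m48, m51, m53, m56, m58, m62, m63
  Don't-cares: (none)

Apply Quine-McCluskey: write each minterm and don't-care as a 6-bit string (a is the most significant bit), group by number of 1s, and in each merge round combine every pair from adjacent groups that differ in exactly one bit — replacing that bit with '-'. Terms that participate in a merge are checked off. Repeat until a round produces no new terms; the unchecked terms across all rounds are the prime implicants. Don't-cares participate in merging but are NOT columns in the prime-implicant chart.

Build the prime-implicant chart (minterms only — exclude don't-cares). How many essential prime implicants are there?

size-2^0 implicants → 000100(✓)  000101(✓)  000111(✓)  001001(✓)  001010(✓)  001110(✓)  010001(✓)  011001(✓)  100000(✓)  100011(✓)  100101(✓)  101001(✓)  101011(✓)  101100  110000(✓)  110011(✓)  110101(✓)  111000(✓)  111010(✓)  111110(✓)  111111(✓)
size-2^1 implicants → -00101  -01001  0-1001  0001-1  00010-  001-10  01-001  1-0000  1-0011  1-0101  10-011  1010-1  11-000  111-10  1110-0  11111-
Unchecked terms (primes): -00101, -01001, 0-1001, 0001-1, 00010-, 001-10, 01-001, 1-0000, 1-0011, 1-0101, 10-011, 1010-1, 101100, 11-000, 111-10, 1110-0, 11111-
Minterm coverage:
  m4 ⊆ 00010- [E]
  m5 ⊆ -00101,0001-1,00010-
  m7 ⊆ 0001-1 [E]
  m9 ⊆ -01001,0-1001
  m10 ⊆ 001-10 [E]
  m14 ⊆ 001-10 [E]
  m17 ⊆ 01-001 [E]
  m25 ⊆ 0-1001,01-001
  m32 ⊆ 1-0000 [E]
  m35 ⊆ 1-0011,10-011
  m37 ⊆ -00101,1-0101
  m41 ⊆ -01001,1010-1
  m43 ⊆ 10-011,1010-1
  m44 ⊆ 101100 [E]
  m48 ⊆ 1-0000,11-000
  m51 ⊆ 1-0011 [E]
  m53 ⊆ 1-0101 [E]
  m56 ⊆ 11-000,1110-0
  m58 ⊆ 111-10,1110-0
  m62 ⊆ 111-10,11111-
  m63 ⊆ 11111- [E]
E = {0001-1, 00010-, 001-10, 01-001, 1-0000, 1-0011, 1-0101, 101100, 11111-}

9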